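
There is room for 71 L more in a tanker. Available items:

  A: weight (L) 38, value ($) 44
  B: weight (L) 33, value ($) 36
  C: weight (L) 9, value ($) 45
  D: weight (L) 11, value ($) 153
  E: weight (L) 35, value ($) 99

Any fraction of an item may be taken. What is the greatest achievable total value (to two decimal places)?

Greedy by value/weight ratio, highest first.
Order: D (153/11=13.91) > C (45/9=5.00) > E (99/35=2.83) > A (44/38=1.16) > B (36/33=1.09)
Fill: take D (11 @ 153) → take C (9 @ 45) → take E (35 @ 99) → take 16/38 of A → 18.53; 71/71 used.
Total value = 315.53

315.53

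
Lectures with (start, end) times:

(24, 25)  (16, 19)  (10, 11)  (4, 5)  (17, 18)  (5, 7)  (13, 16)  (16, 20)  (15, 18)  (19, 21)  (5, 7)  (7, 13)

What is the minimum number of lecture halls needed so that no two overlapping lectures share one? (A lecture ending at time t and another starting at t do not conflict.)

4

starts: [4, 5, 5, 7, 10, 13, 15, 16, 16, 17, 19, 24]
ends:   [5, 7, 7, 11, 13, 16, 18, 18, 19, 20, 21, 25]
s4→1 e5→0 s5→1 s5→2 e7→1 e7→0 s7→1 s10→2 e11→1 e13→0 s13→1 s15→2 e16→1 s16→2 s16→3 s17→4  — peak 4.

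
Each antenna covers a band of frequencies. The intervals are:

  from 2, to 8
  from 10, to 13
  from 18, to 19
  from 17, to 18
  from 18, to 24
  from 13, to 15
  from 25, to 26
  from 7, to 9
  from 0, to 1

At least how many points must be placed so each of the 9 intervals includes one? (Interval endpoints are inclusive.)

Process intervals by earliest right end; each time one isn't hit yet, stab at its right endpoint.
Sorted: [0,1] [2,8] [7,9] [10,13] [13,15] [17,18] [18,19] [18,24] [25,26]
{[0,1]} hit by 1; {[2,8],[7,9]} hit by 8; {[10,13],[13,15]} hit by 13; {[17,18],[18,19],[18,24]} hit by 18; {[25,26]} hit by 26.
Points: 1, 8, 13, 18, 26 (5 total).

5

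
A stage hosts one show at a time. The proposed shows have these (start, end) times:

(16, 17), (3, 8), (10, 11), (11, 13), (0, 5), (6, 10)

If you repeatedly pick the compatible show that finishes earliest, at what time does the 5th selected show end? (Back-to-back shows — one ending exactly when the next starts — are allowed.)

17

By end time: (0,5), (3,8), (6,10), (10,11), (11,13), (16,17).
Pick (0,5); next start ≥ 5 → (6,10); next start ≥ 10 → (10,11); next start ≥ 11 → (11,13); next start ≥ 13 → (16,17).
Selected: (0,5) (6,10) (10,11) (11,13) (16,17)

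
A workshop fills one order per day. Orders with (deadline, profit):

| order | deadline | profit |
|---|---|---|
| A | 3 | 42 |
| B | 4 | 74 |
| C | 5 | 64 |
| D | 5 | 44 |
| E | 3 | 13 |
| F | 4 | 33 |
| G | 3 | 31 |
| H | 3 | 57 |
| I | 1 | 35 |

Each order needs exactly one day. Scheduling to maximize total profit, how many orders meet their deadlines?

5

Sort by profit descending; place each in the latest free slot ≤ its deadline.
By profit: B(d4,74), C(d5,64), H(d3,57), D(d5,44), A(d3,42), I(d1,35), F(d4,33), G(d3,31), E(d3,13)
B→slot 4; C→slot 5; H→slot 3; D→slot 2; A→slot 1; I skipped; F skipped; G skipped; E skipped.
5 of 9 scheduled.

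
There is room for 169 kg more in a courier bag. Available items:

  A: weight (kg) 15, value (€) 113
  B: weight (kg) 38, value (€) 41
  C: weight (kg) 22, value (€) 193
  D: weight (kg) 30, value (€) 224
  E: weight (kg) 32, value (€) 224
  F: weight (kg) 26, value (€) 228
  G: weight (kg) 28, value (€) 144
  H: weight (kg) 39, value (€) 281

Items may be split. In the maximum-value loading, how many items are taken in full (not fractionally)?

Greedy by value/weight ratio, highest first.
Order: C (193/22=8.77) > F (228/26=8.77) > A (113/15=7.53) > D (224/30=7.47) > H (281/39=7.21) > E (224/32=7.00) > G (144/28=5.14) > B (41/38=1.08)
Fill: take C (22 @ 193) → take F (26 @ 228) → take A (15 @ 113) → take D (30 @ 224) → take H (39 @ 281) → take E (32 @ 224) → take 5/28 of G → 25.71; 169/169 used.
6 item(s) taken whole; one partial (take 5/28 of G).

6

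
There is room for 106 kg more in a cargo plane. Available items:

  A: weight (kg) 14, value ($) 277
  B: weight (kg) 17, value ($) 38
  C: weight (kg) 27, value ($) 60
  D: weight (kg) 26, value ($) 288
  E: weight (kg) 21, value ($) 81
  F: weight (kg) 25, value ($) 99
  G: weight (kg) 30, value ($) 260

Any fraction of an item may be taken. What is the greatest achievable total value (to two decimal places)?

966.43

Order: A (277/14=19.79) > D (288/26=11.08) > G (260/30=8.67) > F (99/25=3.96) > E (81/21=3.86) > B (38/17=2.24) > C (60/27=2.22)
Fill: take A (14 @ 277) → take D (26 @ 288) → take G (30 @ 260) → take F (25 @ 99) → take 11/21 of E → 42.43; 106/106 used.
Total value = 966.43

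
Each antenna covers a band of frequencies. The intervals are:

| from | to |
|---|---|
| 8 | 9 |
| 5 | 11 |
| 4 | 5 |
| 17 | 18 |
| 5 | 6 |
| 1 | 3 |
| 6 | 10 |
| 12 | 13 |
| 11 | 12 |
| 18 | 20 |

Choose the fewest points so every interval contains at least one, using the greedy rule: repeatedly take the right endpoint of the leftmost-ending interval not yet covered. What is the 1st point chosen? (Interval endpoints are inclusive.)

Process intervals by earliest right end; each time one isn't hit yet, stab at its right endpoint.
By right end: [1,3]  [4,5]  [5,6]  [8,9]  [6,10]  [5,11]  [11,12]  [12,13]  [17,18]  [18,20]
[1,3] uncovered → point at 3; [4,5] uncovered → point at 5; [8,9] uncovered → point at 9; [11,12] uncovered → point at 12; [17,18] uncovered → point at 18.
Points: 3, 5, 9, 12, 18 (5 total).

3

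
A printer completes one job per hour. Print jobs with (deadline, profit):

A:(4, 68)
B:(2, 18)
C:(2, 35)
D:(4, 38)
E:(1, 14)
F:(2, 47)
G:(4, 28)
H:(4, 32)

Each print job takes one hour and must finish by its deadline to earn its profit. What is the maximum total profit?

188

Profit order: A=68 F=47 D=38 C=35 H=32 G=28 B=18 E=14
Assign: A→slot 4, F→slot 2, D→slot 3, C→slot 1, H skipped, G skipped, B skipped, E skipped.
Slots: [1:C] [2:F] [3:D] [4:A]
Profit = 35 + 47 + 38 + 68 = 188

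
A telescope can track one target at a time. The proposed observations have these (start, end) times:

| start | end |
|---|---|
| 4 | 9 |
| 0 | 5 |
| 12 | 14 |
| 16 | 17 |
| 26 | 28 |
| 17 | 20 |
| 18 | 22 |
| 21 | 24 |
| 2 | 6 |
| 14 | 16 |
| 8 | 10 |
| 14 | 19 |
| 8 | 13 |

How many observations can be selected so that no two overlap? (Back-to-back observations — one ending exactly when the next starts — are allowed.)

8

Order by finish time; keep every interval that doesn't clash with the previous kept one.
By end time: (0,5), (2,6), (4,9), (8,10), (8,13), (12,14), (14,16), (16,17), (14,19), (17,20), (18,22), (21,24), (26,28).
Pick (0,5); next start ≥ 5 → (8,10); next start ≥ 10 → (12,14); next start ≥ 14 → (14,16); next start ≥ 16 → (16,17); next start ≥ 17 → (17,20); next start ≥ 20 → (21,24); next start ≥ 24 → (26,28).
Selected 8 observations.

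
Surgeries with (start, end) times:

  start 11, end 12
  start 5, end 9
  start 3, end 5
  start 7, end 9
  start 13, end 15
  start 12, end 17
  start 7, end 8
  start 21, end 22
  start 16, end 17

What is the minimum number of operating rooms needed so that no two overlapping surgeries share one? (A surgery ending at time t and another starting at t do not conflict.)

3

Count concurrent intervals with a sweep; the peak is the room count.
starts: [3, 5, 7, 7, 11, 12, 13, 16, 21]
ends:   [5, 8, 9, 9, 12, 15, 17, 17, 22]
s3→1 e5→0 s5→1 s7→2 s7→3  — peak 3.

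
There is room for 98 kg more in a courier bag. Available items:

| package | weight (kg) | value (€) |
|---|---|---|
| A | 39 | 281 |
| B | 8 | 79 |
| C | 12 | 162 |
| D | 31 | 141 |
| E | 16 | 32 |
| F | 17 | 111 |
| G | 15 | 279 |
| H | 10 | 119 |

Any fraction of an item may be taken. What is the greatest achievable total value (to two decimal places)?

1011.41

Greedy by value/weight ratio, highest first.
Order: G (279/15=18.60) > C (162/12=13.50) > H (119/10=11.90) > B (79/8=9.88) > A (281/39=7.21) > F (111/17=6.53) > D (141/31=4.55) > E (32/16=2.00)
Fill: take G (15 @ 279) → take C (12 @ 162) → take H (10 @ 119) → take B (8 @ 79) → take A (39 @ 281) → take 14/17 of F → 91.41; 98/98 used.
Total value = 1011.41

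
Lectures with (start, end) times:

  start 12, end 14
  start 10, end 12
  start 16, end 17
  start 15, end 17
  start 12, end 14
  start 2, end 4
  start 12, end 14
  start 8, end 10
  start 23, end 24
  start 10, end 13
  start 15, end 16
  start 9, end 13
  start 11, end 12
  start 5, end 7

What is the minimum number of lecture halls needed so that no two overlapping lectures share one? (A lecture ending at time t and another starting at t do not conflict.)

starts: [2, 5, 8, 9, 10, 10, 11, 12, 12, 12, 15, 15, 16, 23]
ends:   [4, 7, 10, 12, 12, 13, 13, 14, 14, 14, 16, 17, 17, 24]
s2→1 e4→0 s5→1 e7→0 s8→1 s9→2 e10→1 s10→2 s10→3 s11→4 e12→3 e12→2 s12→3 s12→4 s12→5  — peak 5.

5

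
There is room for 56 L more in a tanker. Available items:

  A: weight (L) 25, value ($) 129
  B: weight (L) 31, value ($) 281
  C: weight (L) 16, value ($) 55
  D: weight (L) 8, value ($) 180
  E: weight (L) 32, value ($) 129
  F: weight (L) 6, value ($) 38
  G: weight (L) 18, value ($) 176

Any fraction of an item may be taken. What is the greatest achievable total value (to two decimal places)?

627.94

Greedy by value/weight ratio, highest first.
Order: D (180/8=22.50) > G (176/18=9.78) > B (281/31=9.06) > F (38/6=6.33) > A (129/25=5.16) > E (129/32=4.03) > C (55/16=3.44)
Fill: take D (8 @ 180) → take G (18 @ 176) → take 30/31 of B → 271.94; 56/56 used.
Total value = 627.94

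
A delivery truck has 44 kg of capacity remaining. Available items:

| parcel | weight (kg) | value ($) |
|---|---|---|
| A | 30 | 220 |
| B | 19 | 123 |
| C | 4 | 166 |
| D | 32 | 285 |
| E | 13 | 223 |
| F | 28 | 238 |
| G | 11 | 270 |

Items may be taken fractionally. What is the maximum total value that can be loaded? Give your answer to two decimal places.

Order: C (166/4=41.50) > G (270/11=24.55) > E (223/13=17.15) > D (285/32=8.91) > F (238/28=8.50) > A (220/30=7.33) > B (123/19=6.47)
Fill: take C (4 @ 166) → take G (11 @ 270) → take E (13 @ 223) → take 16/32 of D → 142.50; 44/44 used.
Total value = 801.50

801.50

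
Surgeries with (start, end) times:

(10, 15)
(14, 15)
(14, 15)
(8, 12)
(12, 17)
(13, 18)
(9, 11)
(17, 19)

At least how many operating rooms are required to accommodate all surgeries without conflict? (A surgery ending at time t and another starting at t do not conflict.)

Count concurrent intervals with a sweep; the peak is the room count.
Events (time:±→running): 8:+→1 9:+→2 10:+→3 11:-→2 12:-→1 12:+→2 13:+→3 14:+→4 14:+→5 … peak 5.

5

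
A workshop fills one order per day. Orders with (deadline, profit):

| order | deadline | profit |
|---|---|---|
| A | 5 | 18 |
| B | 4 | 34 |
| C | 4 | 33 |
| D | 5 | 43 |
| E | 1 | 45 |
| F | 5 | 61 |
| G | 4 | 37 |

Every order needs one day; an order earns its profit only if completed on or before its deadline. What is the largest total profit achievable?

220

Profit order: F=61 E=45 D=43 G=37 B=34 C=33 A=18
Assign: F→slot 5, E→slot 1, D→slot 4, G→slot 3, B→slot 2, C skipped, A skipped.
Slots: [1:E] [2:B] [3:G] [4:D] [5:F]
Profit = 45 + 34 + 37 + 43 + 61 = 220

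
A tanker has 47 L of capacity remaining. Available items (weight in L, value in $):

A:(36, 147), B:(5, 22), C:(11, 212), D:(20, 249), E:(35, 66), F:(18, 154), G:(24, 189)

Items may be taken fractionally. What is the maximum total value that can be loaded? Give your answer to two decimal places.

Greedy by value/weight ratio, highest first.
Ratios (sorted): C 19.27, D 12.45, F 8.56, G 7.88, B 4.40, A 4.08, E 1.89
take C (11 @ 212); take D (20 @ 249); take 16/18 of F → 136.89. Capacity used 47/47.
Total value = 597.89

597.89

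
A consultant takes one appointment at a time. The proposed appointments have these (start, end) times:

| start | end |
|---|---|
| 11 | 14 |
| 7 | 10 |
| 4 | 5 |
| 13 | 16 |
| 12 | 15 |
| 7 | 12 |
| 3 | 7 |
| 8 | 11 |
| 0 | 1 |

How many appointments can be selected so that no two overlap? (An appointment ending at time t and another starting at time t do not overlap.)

4

By end time: (0,1), (4,5), (3,7), (7,10), (8,11), (7,12), (11,14), (12,15), (13,16).
Pick (0,1); next start ≥ 1 → (4,5); next start ≥ 5 → (7,10); next start ≥ 10 → (11,14).
Selected 4 appointments.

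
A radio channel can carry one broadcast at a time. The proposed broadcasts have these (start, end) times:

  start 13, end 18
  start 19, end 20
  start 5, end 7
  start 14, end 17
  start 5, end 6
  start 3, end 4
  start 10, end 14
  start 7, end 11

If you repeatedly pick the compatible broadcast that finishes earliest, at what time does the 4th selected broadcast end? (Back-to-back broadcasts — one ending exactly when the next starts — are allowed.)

17

Order by finish time; keep every interval that doesn't clash with the previous kept one.
Sorted by end: (3,4)  (5,6)  (5,7)  (7,11)  (10,14)  (14,17)  (13,18)  (19,20)
take (3,4); take (5,6); take (7,11); take (14,17); take (19,20).
Selected: (3,4) (5,6) (7,11) (14,17) (19,20)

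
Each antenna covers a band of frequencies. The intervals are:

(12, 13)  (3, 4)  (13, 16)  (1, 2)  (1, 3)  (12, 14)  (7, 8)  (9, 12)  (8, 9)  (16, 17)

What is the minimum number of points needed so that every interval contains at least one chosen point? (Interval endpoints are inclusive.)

By right end: [1,2]  [1,3]  [3,4]  [7,8]  [8,9]  [9,12]  [12,13]  [12,14]  [13,16]  [16,17]
[1,2] uncovered → point at 2; [3,4] uncovered → point at 4; [7,8] uncovered → point at 8; [9,12] uncovered → point at 12; [13,16] uncovered → point at 16.
Points: 2, 4, 8, 12, 16 (5 total).

5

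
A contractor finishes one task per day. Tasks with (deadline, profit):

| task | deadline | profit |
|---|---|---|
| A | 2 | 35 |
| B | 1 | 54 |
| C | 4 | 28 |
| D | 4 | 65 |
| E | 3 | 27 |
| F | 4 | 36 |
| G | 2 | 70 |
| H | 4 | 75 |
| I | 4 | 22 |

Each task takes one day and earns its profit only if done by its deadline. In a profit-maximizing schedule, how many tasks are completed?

Profit order: H=75 G=70 D=65 B=54 F=36 A=35 C=28 E=27 I=22
Assign: H→slot 4, G→slot 2, D→slot 3, B→slot 1, F skipped, A skipped, C skipped, E skipped, I skipped.
Slots: [1:B] [2:G] [3:D] [4:H]
4 of 9 scheduled.

4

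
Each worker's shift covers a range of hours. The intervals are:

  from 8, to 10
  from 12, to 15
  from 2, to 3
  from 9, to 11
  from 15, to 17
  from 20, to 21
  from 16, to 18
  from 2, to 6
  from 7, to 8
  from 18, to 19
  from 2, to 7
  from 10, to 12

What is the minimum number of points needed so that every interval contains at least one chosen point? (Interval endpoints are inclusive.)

By right end: [2,3]  [2,6]  [2,7]  [7,8]  [8,10]  [9,11]  [10,12]  [12,15]  [15,17]  [16,18]  [18,19]  [20,21]
[2,3] uncovered → point at 3; [7,8] uncovered → point at 8; [9,11] uncovered → point at 11; [12,15] uncovered → point at 15; [16,18] uncovered → point at 18; [20,21] uncovered → point at 21.
Points: 3, 8, 11, 15, 18, 21 (6 total).

6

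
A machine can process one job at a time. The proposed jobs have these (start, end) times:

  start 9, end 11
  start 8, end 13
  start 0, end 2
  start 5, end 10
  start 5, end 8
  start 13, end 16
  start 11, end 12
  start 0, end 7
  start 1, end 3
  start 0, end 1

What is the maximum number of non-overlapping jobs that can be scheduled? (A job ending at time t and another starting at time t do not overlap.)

Greedy by earliest finish: after sorting by end time, pick each interval compatible with the last pick.
By end time: (0,1), (0,2), (1,3), (0,7), (5,8), (5,10), (9,11), (11,12), (8,13), (13,16).
Pick (0,1); next start ≥ 1 → (1,3); next start ≥ 3 → (5,8); next start ≥ 8 → (9,11); next start ≥ 11 → (11,12); next start ≥ 12 → (13,16).
Selected 6 jobs.

6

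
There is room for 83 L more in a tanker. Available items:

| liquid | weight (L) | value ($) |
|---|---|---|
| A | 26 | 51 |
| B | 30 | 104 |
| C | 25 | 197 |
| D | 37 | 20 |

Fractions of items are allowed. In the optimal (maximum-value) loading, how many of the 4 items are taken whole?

3

Order: C (197/25=7.88) > B (104/30=3.47) > A (51/26=1.96) > D (20/37=0.54)
Fill: take C (25 @ 197) → take B (30 @ 104) → take A (26 @ 51) → take 2/37 of D → 1.08; 83/83 used.
3 item(s) taken whole; one partial (take 2/37 of D).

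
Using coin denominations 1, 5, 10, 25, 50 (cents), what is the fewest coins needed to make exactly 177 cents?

6

177 − 3×50→27 − 1×25→2 − 2×1→0
Total coins = 3 + 1 + 2 = 6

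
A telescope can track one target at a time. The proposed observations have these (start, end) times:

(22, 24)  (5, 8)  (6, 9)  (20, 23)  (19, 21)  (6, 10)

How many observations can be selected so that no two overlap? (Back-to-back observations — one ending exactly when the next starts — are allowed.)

3

Order by finish time; keep every interval that doesn't clash with the previous kept one.
Sorted by end: (5,8)  (6,9)  (6,10)  (19,21)  (20,23)  (22,24)
take (5,8); skip (6,9); skip (6,10); take (19,21); skip (20,23); take (22,24).
Selected 3 observations.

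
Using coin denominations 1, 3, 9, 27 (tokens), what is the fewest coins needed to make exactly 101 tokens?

7

101 = 3×27 + 2×9 + 2×1
Total coins = 3 + 2 + 2 = 7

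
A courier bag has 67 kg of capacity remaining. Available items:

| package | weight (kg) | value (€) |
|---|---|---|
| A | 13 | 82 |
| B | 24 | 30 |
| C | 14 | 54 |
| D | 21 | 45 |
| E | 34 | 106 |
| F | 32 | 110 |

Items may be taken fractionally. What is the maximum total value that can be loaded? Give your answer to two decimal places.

270.94

Order: A (82/13=6.31) > C (54/14=3.86) > F (110/32=3.44) > E (106/34=3.12) > D (45/21=2.14) > B (30/24=1.25)
Fill: take A (13 @ 82) → take C (14 @ 54) → take F (32 @ 110) → take 8/34 of E → 24.94; 67/67 used.
Total value = 270.94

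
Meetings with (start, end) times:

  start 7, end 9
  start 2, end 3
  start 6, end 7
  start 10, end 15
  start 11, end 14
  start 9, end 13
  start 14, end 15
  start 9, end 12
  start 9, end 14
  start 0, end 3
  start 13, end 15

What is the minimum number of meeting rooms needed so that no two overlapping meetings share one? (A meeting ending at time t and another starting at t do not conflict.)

Events (time:±→running): 0:+→1 2:+→2 3:-→1 3:-→0 6:+→1 7:-→0 7:+→1 9:-→0 9:+→1 9:+→2 9:+→3 10:+→4 11:+→5 … peak 5.

5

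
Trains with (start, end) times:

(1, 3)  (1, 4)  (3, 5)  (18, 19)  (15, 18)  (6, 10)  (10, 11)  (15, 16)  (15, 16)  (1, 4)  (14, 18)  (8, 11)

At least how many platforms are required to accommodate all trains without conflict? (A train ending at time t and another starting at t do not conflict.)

4

The answer is the maximum number of intervals overlapping at any instant.
Events (time:±→running): 1:+→1 1:+→2 1:+→3 3:-→2 3:+→3 4:-→2 4:-→1 5:-→0 6:+→1 8:+→2 10:-→1 10:+→2 11:-→1 11:-→0 14:+→1 15:+→2 15:+→3 15:+→4 … peak 4.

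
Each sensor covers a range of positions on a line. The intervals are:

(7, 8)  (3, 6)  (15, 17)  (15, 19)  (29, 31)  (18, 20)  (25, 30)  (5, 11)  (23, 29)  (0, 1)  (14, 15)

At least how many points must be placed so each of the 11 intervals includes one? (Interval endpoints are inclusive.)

Sorted: [0,1] [3,6] [7,8] [5,11] [14,15] [15,17] [15,19] [18,20] [23,29] [25,30] [29,31]
{[0,1]} hit by 1; {[3,6]} hit by 6; {[7,8],[5,11]} hit by 8; {[14,15],[15,17],[15,19]} hit by 15; {[18,20]} hit by 20; {[23,29],[25,30],[29,31]} hit by 29.
Points: 1, 6, 8, 15, 20, 29 (6 total).

6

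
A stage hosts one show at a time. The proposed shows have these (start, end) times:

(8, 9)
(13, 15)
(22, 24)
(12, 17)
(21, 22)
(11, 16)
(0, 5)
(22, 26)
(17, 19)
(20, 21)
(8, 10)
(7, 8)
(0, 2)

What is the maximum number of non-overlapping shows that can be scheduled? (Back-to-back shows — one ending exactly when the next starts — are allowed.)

8

Order by finish time; keep every interval that doesn't clash with the previous kept one.
Sorted by end: (0,2)  (0,5)  (7,8)  (8,9)  (8,10)  (13,15)  (11,16)  (12,17)  (17,19)  (20,21)  (21,22)  (22,24)  (22,26)
take (0,2); skip (0,5); take (7,8); take (8,9); skip (8,10); take (13,15); skip (11,16); take (17,19); take (20,21); take (21,22); take (22,24).
Selected 8 shows.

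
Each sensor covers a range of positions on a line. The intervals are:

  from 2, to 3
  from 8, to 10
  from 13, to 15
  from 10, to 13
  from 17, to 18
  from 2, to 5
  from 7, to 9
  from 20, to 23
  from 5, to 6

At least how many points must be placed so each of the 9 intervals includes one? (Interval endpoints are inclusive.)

6

Sorted: [2,3] [2,5] [5,6] [7,9] [8,10] [10,13] [13,15] [17,18] [20,23]
{[2,3],[2,5]} hit by 3; {[5,6]} hit by 6; {[7,9],[8,10]} hit by 9; {[10,13],[13,15]} hit by 13; {[17,18]} hit by 18; {[20,23]} hit by 23.
Points: 3, 6, 9, 13, 18, 23 (6 total).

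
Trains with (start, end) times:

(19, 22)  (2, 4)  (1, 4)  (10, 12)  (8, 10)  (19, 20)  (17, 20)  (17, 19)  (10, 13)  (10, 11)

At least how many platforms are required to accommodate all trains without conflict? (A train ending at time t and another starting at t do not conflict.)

The answer is the maximum number of intervals overlapping at any instant.
Events (time:±→running): 1:+→1 2:+→2 4:-→1 4:-→0 8:+→1 10:-→0 10:+→1 10:+→2 10:+→3 … peak 3.

3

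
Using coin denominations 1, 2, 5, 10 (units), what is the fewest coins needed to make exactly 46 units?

46 = 4×10 + 1×5 + 1×1
Total coins = 4 + 1 + 1 = 6

6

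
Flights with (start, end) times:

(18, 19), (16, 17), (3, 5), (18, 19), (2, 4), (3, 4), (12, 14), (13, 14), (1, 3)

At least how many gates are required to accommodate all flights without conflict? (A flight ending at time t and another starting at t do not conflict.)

3

The answer is the maximum number of intervals overlapping at any instant.
starts: [1, 2, 3, 3, 12, 13, 16, 18, 18]
ends:   [3, 4, 4, 5, 14, 14, 17, 19, 19]
s1→1 s2→2 e3→1 s3→2 s3→3  — peak 3.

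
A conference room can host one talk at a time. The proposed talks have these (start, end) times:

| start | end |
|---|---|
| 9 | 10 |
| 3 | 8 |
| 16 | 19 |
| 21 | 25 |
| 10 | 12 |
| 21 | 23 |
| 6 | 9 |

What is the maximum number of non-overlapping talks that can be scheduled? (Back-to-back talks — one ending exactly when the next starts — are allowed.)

Sort by end time and greedily take each interval whose start is ≥ the last chosen end.
By end time: (3,8), (6,9), (9,10), (10,12), (16,19), (21,23), (21,25).
Pick (3,8); next start ≥ 8 → (9,10); next start ≥ 10 → (10,12); next start ≥ 12 → (16,19); next start ≥ 19 → (21,23).
Selected 5 talks.

5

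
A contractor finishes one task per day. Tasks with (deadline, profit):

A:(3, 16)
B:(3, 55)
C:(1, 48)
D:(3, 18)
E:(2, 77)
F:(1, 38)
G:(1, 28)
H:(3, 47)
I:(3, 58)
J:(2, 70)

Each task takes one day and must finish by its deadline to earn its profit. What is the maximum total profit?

205

Profit order: E=77 J=70 I=58 B=55 C=48 H=47 F=38 G=28 D=18 A=16
Assign: E→slot 2, J→slot 1, I→slot 3, B skipped, C skipped, H skipped, F skipped, G skipped, D skipped, A skipped.
Slots: [1:J] [2:E] [3:I]
Profit = 70 + 77 + 58 = 205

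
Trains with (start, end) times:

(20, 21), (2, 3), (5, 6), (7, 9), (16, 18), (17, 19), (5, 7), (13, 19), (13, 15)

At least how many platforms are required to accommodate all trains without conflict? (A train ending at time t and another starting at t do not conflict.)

The answer is the maximum number of intervals overlapping at any instant.
Events (time:±→running): 2:+→1 3:-→0 5:+→1 5:+→2 6:-→1 7:-→0 7:+→1 9:-→0 13:+→1 13:+→2 15:-→1 16:+→2 17:+→3 … peak 3.

3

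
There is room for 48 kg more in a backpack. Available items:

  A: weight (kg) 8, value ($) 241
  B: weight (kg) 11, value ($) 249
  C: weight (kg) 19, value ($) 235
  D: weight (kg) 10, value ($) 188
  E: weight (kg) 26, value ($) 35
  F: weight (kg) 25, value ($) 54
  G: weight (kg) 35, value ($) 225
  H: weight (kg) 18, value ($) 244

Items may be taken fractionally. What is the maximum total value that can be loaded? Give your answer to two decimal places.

934.37

Order: A (241/8=30.12) > B (249/11=22.64) > D (188/10=18.80) > H (244/18=13.56) > C (235/19=12.37) > G (225/35=6.43) > F (54/25=2.16) > E (35/26=1.35)
Fill: take A (8 @ 241) → take B (11 @ 249) → take D (10 @ 188) → take H (18 @ 244) → take 1/19 of C → 12.37; 48/48 used.
Total value = 934.37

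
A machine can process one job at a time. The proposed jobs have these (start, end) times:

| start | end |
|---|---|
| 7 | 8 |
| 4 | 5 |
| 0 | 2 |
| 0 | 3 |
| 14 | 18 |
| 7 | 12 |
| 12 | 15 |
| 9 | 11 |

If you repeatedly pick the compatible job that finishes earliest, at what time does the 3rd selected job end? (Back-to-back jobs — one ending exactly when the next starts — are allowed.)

8

Order by finish time; keep every interval that doesn't clash with the previous kept one.
Sorted by end: (0,2)  (0,3)  (4,5)  (7,8)  (9,11)  (7,12)  (12,15)  (14,18)
take (0,2); take (4,5); take (7,8); take (9,11); take (12,15).
Selected: (0,2) (4,5) (7,8) (9,11) (12,15)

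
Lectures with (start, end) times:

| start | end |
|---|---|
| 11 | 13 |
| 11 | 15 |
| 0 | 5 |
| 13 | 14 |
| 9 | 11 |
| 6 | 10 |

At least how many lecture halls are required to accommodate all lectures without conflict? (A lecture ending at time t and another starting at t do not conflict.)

2

The answer is the maximum number of intervals overlapping at any instant.
starts: [0, 6, 9, 11, 11, 13]
ends:   [5, 10, 11, 13, 14, 15]
s0→1 e5→0 s6→1 s9→2  — peak 2.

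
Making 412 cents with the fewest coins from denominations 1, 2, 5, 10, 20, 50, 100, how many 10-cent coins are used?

412 − 4×100→12 − 1×10→2 − 1×2→0
Count of 10: 1

1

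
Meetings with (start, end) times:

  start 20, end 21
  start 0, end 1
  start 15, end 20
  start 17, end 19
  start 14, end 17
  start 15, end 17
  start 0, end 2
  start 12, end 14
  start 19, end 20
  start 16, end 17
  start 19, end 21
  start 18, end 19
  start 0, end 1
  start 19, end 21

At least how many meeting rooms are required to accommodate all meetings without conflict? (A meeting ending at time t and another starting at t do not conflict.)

The answer is the maximum number of intervals overlapping at any instant.
starts: [0, 0, 0, 12, 14, 15, 15, 16, 17, 18, 19, 19, 19, 20]
ends:   [1, 1, 2, 14, 17, 17, 17, 19, 19, 20, 20, 21, 21, 21]
s0→1 s0→2 s0→3 e1→2 e1→1 e2→0 s12→1 e14→0 s14→1 s15→2 s15→3 s16→4  — peak 4.

4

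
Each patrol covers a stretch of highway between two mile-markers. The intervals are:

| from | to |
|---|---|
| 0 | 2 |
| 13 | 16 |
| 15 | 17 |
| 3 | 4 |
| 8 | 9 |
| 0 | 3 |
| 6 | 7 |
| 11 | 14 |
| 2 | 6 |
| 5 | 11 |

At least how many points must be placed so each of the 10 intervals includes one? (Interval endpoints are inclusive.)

6

Sort by right endpoint; whenever an interval is uncovered, place a point at its right end.
Sorted: [0,2] [0,3] [3,4] [2,6] [6,7] [8,9] [5,11] [11,14] [13,16] [15,17]
{[0,2],[0,3]} hit by 2; {[3,4],[2,6]} hit by 4; {[6,7]} hit by 7; {[8,9],[5,11]} hit by 9; {[11,14],[13,16]} hit by 14; {[15,17]} hit by 17.
Points: 2, 4, 7, 9, 14, 17 (6 total).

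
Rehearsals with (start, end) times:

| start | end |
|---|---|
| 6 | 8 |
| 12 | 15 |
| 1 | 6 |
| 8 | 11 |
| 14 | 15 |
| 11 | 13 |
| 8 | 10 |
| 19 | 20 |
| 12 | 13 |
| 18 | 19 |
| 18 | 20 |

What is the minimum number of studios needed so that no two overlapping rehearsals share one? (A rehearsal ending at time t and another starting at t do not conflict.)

The answer is the maximum number of intervals overlapping at any instant.
starts: [1, 6, 8, 8, 11, 12, 12, 14, 18, 18, 19]
ends:   [6, 8, 10, 11, 13, 13, 15, 15, 19, 20, 20]
s1→1 e6→0 s6→1 e8→0 s8→1 s8→2 e10→1 e11→0 s11→1 s12→2 s12→3  — peak 3.

3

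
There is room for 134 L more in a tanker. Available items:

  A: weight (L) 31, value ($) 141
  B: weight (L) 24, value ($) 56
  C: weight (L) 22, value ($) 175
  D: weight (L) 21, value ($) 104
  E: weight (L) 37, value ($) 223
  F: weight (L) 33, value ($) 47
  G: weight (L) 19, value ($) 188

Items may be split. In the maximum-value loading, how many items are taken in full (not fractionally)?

5

Greedy by value/weight ratio, highest first.
Ratios (sorted): G 9.89, C 7.95, E 6.03, D 4.95, A 4.55, B 2.33, F 1.42
take G (19 @ 188); take C (22 @ 175); take E (37 @ 223); take D (21 @ 104); take A (31 @ 141); take 4/24 of B → 9.33. Capacity used 134/134.
5 item(s) taken whole; one partial (take 4/24 of B).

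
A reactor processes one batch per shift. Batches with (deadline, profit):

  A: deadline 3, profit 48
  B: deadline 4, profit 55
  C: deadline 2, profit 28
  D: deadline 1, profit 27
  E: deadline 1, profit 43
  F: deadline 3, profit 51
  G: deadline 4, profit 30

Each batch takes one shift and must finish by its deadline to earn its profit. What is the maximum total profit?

By profit: B(d4,55), F(d3,51), A(d3,48), E(d1,43), G(d4,30), C(d2,28), D(d1,27)
B→slot 4; F→slot 3; A→slot 2; E→slot 1; G skipped; C skipped; D skipped.
Profit = 43 + 48 + 51 + 55 = 197

197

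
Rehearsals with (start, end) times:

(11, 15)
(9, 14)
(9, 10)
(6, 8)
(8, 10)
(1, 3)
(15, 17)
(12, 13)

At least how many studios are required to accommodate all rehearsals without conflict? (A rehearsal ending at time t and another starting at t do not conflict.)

3

Events (time:±→running): 1:+→1 3:-→0 6:+→1 8:-→0 8:+→1 9:+→2 9:+→3 … peak 3.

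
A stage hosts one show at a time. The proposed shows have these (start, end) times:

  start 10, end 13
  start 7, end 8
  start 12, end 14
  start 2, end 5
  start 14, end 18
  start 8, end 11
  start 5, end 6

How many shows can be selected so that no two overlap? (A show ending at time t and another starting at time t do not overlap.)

6

By end time: (2,5), (5,6), (7,8), (8,11), (10,13), (12,14), (14,18).
Pick (2,5); next start ≥ 5 → (5,6); next start ≥ 6 → (7,8); next start ≥ 8 → (8,11); next start ≥ 11 → (12,14); next start ≥ 14 → (14,18).
Selected 6 shows.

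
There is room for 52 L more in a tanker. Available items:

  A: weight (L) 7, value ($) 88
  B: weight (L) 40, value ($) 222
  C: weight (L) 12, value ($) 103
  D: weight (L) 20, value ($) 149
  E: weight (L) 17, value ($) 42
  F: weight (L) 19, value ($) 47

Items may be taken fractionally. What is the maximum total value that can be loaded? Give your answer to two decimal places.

Greedy by value/weight ratio, highest first.
Ratios (sorted): A 12.57, C 8.58, D 7.45, B 5.55, F 2.47, E 2.47
take A (7 @ 88); take C (12 @ 103); take D (20 @ 149); take 13/40 of B → 72.15. Capacity used 52/52.
Total value = 412.15

412.15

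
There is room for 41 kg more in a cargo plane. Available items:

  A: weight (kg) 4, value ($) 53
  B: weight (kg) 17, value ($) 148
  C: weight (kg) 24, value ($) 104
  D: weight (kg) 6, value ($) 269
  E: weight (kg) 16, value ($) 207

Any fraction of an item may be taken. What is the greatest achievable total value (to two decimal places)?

659.59

Greedy by value/weight ratio, highest first.
Order: D (269/6=44.83) > A (53/4=13.25) > E (207/16=12.94) > B (148/17=8.71) > C (104/24=4.33)
Fill: take D (6 @ 269) → take A (4 @ 53) → take E (16 @ 207) → take 15/17 of B → 130.59; 41/41 used.
Total value = 659.59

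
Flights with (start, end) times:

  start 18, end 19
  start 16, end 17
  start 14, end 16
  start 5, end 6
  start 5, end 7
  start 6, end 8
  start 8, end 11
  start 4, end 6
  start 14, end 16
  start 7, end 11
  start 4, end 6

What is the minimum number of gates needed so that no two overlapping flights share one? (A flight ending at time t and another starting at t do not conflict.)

4

The answer is the maximum number of intervals overlapping at any instant.
Events (time:±→running): 4:+→1 4:+→2 5:+→3 5:+→4 … peak 4.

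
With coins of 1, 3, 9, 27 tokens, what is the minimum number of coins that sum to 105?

7

Use the largest denomination that fits, subtract, and repeat.
105 − 3×27→24 − 2×9→6 − 2×3→0
Total coins = 3 + 2 + 2 = 7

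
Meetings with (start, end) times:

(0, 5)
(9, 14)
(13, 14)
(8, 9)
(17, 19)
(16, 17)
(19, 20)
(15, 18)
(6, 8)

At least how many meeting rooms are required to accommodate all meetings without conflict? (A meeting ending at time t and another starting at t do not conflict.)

2

The answer is the maximum number of intervals overlapping at any instant.
starts: [0, 6, 8, 9, 13, 15, 16, 17, 19]
ends:   [5, 8, 9, 14, 14, 17, 18, 19, 20]
s0→1 e5→0 s6→1 e8→0 s8→1 e9→0 s9→1 s13→2  — peak 2.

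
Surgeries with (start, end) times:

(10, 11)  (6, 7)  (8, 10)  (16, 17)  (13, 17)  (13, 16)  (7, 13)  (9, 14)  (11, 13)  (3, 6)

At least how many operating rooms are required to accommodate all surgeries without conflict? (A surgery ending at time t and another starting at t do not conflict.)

Count concurrent intervals with a sweep; the peak is the room count.
starts: [3, 6, 7, 8, 9, 10, 11, 13, 13, 16]
ends:   [6, 7, 10, 11, 13, 13, 14, 16, 17, 17]
s3→1 e6→0 s6→1 e7→0 s7→1 s8→2 s9→3  — peak 3.

3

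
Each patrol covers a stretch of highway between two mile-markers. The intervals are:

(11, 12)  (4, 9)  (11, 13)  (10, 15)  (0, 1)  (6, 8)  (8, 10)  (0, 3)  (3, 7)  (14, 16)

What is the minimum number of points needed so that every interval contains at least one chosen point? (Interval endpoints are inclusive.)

5

Process intervals by earliest right end; each time one isn't hit yet, stab at its right endpoint.
By right end: [0,1]  [0,3]  [3,7]  [6,8]  [4,9]  [8,10]  [11,12]  [11,13]  [10,15]  [14,16]
[0,1] uncovered → point at 1; [3,7] uncovered → point at 7; [8,10] uncovered → point at 10; [11,12] uncovered → point at 12; [14,16] uncovered → point at 16.
Points: 1, 7, 10, 12, 16 (5 total).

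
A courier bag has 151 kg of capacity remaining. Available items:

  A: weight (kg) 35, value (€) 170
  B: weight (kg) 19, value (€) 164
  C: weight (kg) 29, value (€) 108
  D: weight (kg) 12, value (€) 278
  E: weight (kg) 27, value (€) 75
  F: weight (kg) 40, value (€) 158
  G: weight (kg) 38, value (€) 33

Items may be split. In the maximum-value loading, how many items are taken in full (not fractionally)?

Order: D (278/12=23.17) > B (164/19=8.63) > A (170/35=4.86) > F (158/40=3.95) > C (108/29=3.72) > E (75/27=2.78) > G (33/38=0.87)
Fill: take D (12 @ 278) → take B (19 @ 164) → take A (35 @ 170) → take F (40 @ 158) → take C (29 @ 108) → take 16/27 of E → 44.44; 151/151 used.
5 item(s) taken whole; one partial (take 16/27 of E).

5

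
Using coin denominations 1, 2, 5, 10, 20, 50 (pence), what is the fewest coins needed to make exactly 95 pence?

95 = 1×50 + 2×20 + 1×5
Total coins = 1 + 2 + 1 = 4

4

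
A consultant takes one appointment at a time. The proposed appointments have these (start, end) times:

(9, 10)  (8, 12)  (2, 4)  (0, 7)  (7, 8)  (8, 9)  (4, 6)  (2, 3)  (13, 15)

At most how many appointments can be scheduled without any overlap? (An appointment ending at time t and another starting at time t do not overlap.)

6

Order by finish time; keep every interval that doesn't clash with the previous kept one.
By end time: (2,3), (2,4), (4,6), (0,7), (7,8), (8,9), (9,10), (8,12), (13,15).
Pick (2,3); next start ≥ 3 → (4,6); next start ≥ 6 → (7,8); next start ≥ 8 → (8,9); next start ≥ 9 → (9,10); next start ≥ 10 → (13,15).
Selected 6 appointments.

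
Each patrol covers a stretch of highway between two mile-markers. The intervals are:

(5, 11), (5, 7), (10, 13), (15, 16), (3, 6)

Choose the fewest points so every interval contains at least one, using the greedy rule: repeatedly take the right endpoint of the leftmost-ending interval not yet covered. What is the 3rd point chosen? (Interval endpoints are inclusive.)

Sort by right endpoint; whenever an interval is uncovered, place a point at its right end.
Sorted: [3,6] [5,7] [5,11] [10,13] [15,16]
{[3,6],[5,7],[5,11]} hit by 6; {[10,13]} hit by 13; {[15,16]} hit by 16.
Points: 6, 13, 16 (3 total).

16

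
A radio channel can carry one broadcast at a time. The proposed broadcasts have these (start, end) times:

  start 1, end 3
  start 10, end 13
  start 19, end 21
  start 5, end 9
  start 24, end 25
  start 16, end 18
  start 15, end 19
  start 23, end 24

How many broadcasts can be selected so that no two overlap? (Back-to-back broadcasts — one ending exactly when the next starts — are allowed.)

7

Sorted by end: (1,3)  (5,9)  (10,13)  (16,18)  (15,19)  (19,21)  (23,24)  (24,25)
take (1,3); take (5,9); take (10,13); take (16,18); take (19,21); take (23,24); take (24,25).
Selected 7 broadcasts.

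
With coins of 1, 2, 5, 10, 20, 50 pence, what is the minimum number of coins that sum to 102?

3

Greedy: take as many of the largest coin as possible, then repeat with the remainder.
102 − 2×50→2 − 1×2→0
Total coins = 2 + 1 = 3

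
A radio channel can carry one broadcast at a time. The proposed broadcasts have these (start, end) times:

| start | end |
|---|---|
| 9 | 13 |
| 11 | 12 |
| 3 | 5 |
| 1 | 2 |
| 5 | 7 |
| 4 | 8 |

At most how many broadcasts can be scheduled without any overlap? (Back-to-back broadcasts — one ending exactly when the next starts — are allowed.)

4

Greedy by earliest finish: after sorting by end time, pick each interval compatible with the last pick.
By end time: (1,2), (3,5), (5,7), (4,8), (11,12), (9,13).
Pick (1,2); next start ≥ 2 → (3,5); next start ≥ 5 → (5,7); next start ≥ 7 → (11,12).
Selected 4 broadcasts.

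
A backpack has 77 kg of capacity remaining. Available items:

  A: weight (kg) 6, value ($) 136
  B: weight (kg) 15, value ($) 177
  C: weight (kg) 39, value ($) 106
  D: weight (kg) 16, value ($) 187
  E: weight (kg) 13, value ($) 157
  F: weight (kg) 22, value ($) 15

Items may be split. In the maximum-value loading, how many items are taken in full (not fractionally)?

4

Sort by value per unit weight and fill in that order.
Ratios (sorted): A 22.67, E 12.08, B 11.80, D 11.69, C 2.72, F 0.68
take A (6 @ 136); take E (13 @ 157); take B (15 @ 177); take D (16 @ 187); take 27/39 of C → 73.38. Capacity used 77/77.
4 item(s) taken whole; one partial (take 27/39 of C).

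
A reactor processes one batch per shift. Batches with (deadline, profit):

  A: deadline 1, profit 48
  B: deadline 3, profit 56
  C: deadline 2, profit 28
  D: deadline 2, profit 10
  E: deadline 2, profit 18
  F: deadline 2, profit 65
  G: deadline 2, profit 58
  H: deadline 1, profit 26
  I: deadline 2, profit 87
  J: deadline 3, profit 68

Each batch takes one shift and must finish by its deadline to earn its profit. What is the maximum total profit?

Take jobs in profit order; each goes to the latest open slot no later than its deadline.
Profit order: I=87 J=68 F=65 G=58 B=56 A=48 C=28 H=26 E=18 D=10
Assign: I→slot 2, J→slot 3, F→slot 1, G skipped, B skipped, A skipped, C skipped, H skipped, E skipped, D skipped.
Slots: [1:F] [2:I] [3:J]
Profit = 65 + 87 + 68 = 220

220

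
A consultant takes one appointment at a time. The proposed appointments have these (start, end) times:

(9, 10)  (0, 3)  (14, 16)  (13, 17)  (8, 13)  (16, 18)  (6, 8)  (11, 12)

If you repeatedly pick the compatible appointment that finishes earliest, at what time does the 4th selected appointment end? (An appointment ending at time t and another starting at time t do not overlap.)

12

Greedy by earliest finish: after sorting by end time, pick each interval compatible with the last pick.
Sorted by end: (0,3)  (6,8)  (9,10)  (11,12)  (8,13)  (14,16)  (13,17)  (16,18)
take (0,3); take (6,8); take (9,10); take (11,12); skip (8,13); take (14,16); take (16,18).
Selected: (0,3) (6,8) (9,10) (11,12) (14,16) (16,18)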